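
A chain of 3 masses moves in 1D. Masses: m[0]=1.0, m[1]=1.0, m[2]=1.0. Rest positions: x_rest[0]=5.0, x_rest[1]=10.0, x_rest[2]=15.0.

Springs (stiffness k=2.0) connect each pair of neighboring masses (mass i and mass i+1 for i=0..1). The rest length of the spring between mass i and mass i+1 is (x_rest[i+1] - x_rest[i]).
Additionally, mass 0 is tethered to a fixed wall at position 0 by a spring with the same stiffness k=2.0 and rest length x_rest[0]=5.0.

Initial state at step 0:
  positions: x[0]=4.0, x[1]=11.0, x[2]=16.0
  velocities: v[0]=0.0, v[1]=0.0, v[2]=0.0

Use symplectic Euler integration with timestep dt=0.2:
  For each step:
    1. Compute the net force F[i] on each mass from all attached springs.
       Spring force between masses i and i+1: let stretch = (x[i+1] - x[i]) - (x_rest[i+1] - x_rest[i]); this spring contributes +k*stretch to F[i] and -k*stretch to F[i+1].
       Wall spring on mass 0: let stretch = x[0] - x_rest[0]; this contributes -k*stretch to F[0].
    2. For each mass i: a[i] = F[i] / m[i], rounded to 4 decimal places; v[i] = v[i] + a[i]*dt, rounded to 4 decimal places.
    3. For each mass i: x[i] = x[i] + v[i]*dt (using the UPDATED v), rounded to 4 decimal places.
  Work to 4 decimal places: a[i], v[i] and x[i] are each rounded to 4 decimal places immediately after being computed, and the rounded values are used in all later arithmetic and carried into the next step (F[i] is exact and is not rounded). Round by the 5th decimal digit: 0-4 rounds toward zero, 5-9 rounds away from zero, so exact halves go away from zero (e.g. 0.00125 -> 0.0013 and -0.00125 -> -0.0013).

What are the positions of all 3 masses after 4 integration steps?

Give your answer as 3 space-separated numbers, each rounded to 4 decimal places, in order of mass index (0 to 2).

Answer: 5.7116 9.9893 15.8389

Derivation:
Step 0: x=[4.0000 11.0000 16.0000] v=[0.0000 0.0000 0.0000]
Step 1: x=[4.2400 10.8400 16.0000] v=[1.2000 -0.8000 0.0000]
Step 2: x=[4.6688 10.5648 15.9872] v=[2.1440 -1.3760 -0.0640]
Step 3: x=[5.1958 10.2517 15.9406] v=[2.6349 -1.5654 -0.2330]
Step 4: x=[5.7116 9.9893 15.8389] v=[2.5789 -1.3122 -0.5086]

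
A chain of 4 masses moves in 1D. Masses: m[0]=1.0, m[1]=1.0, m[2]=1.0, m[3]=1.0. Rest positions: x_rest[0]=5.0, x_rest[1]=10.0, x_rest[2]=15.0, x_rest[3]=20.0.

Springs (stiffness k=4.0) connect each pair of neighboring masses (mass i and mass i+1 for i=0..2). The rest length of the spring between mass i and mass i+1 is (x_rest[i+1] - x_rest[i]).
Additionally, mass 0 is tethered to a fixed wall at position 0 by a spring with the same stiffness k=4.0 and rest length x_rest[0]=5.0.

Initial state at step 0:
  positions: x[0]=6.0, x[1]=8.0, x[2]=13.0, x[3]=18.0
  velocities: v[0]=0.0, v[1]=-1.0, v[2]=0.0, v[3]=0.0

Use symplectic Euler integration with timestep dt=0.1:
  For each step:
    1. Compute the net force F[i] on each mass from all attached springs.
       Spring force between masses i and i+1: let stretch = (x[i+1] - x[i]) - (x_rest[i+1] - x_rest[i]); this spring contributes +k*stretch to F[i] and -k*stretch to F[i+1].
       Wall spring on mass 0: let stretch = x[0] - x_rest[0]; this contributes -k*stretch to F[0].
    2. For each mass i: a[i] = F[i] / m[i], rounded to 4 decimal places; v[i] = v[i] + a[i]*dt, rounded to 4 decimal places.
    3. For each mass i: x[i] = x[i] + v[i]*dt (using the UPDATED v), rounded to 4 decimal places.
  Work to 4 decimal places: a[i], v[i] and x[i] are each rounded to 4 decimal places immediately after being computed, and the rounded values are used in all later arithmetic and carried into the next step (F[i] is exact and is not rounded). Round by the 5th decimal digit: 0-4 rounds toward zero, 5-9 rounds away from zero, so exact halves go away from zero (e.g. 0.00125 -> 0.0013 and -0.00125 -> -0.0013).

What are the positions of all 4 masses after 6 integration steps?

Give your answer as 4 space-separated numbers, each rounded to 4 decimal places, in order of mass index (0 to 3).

Step 0: x=[6.0000 8.0000 13.0000 18.0000] v=[0.0000 -1.0000 0.0000 0.0000]
Step 1: x=[5.8400 8.0200 13.0000 18.0000] v=[-1.6000 0.2000 0.0000 0.0000]
Step 2: x=[5.5336 8.1520 13.0008 18.0000] v=[-3.0640 1.3200 0.0080 0.0000]
Step 3: x=[5.1106 8.3732 13.0076 18.0000] v=[-4.2301 2.2122 0.0682 0.0003]
Step 4: x=[4.6137 8.6493 13.0287 18.0003] v=[-4.9693 2.7609 0.2114 0.0033]
Step 5: x=[4.0937 8.9391 13.0735 18.0018] v=[-5.2005 2.8984 0.4483 0.0147]
Step 6: x=[3.6037 9.2005 13.1501 18.0061] v=[-4.8998 2.6140 0.7659 0.0434]

Answer: 3.6037 9.2005 13.1501 18.0061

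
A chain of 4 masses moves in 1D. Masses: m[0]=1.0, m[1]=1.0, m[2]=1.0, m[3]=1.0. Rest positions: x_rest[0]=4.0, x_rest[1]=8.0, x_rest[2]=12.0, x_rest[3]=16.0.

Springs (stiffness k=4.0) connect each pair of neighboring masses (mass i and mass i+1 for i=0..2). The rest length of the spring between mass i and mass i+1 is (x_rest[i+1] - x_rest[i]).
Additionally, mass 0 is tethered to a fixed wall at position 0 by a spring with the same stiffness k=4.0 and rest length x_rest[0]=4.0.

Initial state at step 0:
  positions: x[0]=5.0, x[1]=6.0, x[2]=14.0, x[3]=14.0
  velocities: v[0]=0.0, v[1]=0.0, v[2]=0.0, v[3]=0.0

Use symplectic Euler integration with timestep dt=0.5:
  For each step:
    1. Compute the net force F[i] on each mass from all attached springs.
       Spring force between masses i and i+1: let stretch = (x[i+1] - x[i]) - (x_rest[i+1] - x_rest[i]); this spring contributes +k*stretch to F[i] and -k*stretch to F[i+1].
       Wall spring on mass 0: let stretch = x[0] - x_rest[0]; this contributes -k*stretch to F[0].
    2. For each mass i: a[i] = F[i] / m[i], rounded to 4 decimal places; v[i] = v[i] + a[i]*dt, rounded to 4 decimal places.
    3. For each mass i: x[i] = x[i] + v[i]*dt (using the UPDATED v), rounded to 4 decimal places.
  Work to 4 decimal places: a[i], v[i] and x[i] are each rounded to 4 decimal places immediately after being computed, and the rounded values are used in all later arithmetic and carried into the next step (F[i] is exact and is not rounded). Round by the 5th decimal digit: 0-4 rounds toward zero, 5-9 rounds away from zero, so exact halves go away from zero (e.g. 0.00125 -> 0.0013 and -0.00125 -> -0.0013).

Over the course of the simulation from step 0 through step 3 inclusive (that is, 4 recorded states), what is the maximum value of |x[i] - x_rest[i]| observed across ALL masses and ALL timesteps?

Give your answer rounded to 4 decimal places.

Step 0: x=[5.0000 6.0000 14.0000 14.0000] v=[0.0000 0.0000 0.0000 0.0000]
Step 1: x=[1.0000 13.0000 6.0000 18.0000] v=[-8.0000 14.0000 -16.0000 8.0000]
Step 2: x=[8.0000 1.0000 17.0000 14.0000] v=[14.0000 -24.0000 22.0000 -8.0000]
Step 3: x=[0.0000 12.0000 9.0000 17.0000] v=[-16.0000 22.0000 -16.0000 6.0000]
Max displacement = 7.0000

Answer: 7.0000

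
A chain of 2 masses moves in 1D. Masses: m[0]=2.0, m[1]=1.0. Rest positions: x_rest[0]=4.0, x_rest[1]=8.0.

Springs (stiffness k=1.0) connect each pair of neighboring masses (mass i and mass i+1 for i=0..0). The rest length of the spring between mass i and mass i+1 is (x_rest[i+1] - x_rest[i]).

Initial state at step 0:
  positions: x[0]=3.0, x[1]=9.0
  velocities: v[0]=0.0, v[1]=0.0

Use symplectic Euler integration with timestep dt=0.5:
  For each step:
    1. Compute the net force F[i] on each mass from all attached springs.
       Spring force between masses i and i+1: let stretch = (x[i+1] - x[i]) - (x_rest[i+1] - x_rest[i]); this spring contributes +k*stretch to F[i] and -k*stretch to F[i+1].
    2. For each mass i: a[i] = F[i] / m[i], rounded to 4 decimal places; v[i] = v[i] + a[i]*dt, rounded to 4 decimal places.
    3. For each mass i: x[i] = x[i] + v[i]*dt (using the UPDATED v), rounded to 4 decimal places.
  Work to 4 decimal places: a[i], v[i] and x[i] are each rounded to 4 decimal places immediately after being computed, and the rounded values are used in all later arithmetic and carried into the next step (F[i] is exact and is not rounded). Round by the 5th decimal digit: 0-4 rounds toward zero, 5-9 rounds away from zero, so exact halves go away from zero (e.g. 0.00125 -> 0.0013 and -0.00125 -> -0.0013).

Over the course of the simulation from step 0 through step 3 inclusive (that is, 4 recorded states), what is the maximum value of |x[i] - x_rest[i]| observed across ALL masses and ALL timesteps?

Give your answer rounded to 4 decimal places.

Step 0: x=[3.0000 9.0000] v=[0.0000 0.0000]
Step 1: x=[3.2500 8.5000] v=[0.5000 -1.0000]
Step 2: x=[3.6563 7.6875] v=[0.8125 -1.6250]
Step 3: x=[4.0665 6.8672] v=[0.8203 -1.6406]
Max displacement = 1.1328

Answer: 1.1328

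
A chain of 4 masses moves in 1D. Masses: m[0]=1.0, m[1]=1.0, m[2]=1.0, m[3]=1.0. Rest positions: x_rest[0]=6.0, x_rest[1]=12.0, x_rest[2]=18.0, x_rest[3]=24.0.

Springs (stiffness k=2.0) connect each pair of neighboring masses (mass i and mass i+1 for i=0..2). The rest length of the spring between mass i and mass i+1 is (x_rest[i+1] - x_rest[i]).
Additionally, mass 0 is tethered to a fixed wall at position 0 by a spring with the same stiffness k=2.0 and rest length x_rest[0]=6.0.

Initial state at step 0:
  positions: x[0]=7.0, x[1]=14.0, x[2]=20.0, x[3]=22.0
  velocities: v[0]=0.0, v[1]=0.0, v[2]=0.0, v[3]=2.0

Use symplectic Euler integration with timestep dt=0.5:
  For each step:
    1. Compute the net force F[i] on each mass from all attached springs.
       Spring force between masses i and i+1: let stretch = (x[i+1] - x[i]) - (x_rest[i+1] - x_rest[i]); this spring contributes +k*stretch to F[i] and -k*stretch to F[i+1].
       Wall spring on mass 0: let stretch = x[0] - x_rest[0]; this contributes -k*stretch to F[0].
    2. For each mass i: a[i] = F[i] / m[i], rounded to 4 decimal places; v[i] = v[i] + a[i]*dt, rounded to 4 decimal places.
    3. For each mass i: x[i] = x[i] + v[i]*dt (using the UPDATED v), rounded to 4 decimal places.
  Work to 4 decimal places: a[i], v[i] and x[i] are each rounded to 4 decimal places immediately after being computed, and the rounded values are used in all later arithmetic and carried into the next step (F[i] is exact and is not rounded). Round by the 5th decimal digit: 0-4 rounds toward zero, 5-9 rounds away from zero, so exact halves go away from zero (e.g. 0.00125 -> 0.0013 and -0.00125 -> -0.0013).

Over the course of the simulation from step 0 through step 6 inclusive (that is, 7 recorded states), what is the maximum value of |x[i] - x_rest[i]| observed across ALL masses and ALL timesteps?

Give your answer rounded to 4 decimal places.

Answer: 3.8750

Derivation:
Step 0: x=[7.0000 14.0000 20.0000 22.0000] v=[0.0000 0.0000 0.0000 2.0000]
Step 1: x=[7.0000 13.5000 18.0000 25.0000] v=[0.0000 -1.0000 -4.0000 6.0000]
Step 2: x=[6.7500 12.0000 17.2500 27.5000] v=[-0.5000 -3.0000 -1.5000 5.0000]
Step 3: x=[5.7500 10.5000 19.0000 27.8750] v=[-2.0000 -3.0000 3.5000 0.7500]
Step 4: x=[4.2500 10.8750 20.9375 26.8125] v=[-3.0000 0.7500 3.8750 -2.1250]
Step 5: x=[3.9375 12.9688 20.7813 25.8125] v=[-0.6250 4.1875 -0.3125 -2.0000]
Step 6: x=[6.1719 14.4532 19.2344 25.2969] v=[4.4688 2.9687 -3.0938 -1.0312]
Max displacement = 3.8750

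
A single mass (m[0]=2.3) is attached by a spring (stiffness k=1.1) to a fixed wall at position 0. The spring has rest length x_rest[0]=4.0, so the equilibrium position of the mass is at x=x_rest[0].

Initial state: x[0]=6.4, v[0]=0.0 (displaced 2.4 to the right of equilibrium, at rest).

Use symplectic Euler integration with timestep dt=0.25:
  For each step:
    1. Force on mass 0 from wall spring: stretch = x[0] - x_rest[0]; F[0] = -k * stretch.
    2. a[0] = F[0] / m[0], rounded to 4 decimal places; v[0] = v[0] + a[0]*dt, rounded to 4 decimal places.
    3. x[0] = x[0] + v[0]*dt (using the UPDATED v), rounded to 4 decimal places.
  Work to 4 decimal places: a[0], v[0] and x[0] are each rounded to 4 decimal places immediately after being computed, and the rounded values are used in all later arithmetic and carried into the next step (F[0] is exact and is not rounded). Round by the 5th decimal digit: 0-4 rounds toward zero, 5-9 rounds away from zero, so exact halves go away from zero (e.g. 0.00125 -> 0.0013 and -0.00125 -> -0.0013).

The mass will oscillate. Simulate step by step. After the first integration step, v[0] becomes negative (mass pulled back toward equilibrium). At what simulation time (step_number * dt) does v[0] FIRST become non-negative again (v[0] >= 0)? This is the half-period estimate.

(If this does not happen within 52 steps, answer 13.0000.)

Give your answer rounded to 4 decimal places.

Answer: 4.7500

Derivation:
Step 0: x=[6.4000] v=[0.0000]
Step 1: x=[6.3283] v=[-0.2870]
Step 2: x=[6.1870] v=[-0.5654]
Step 3: x=[5.9803] v=[-0.8269]
Step 4: x=[5.7144] v=[-1.0637]
Step 5: x=[5.3972] v=[-1.2687]
Step 6: x=[5.0383] v=[-1.4358]
Step 7: x=[4.6483] v=[-1.5600]
Step 8: x=[4.2389] v=[-1.6375]
Step 9: x=[3.8224] v=[-1.6661]
Step 10: x=[3.4112] v=[-1.6449]
Step 11: x=[3.0176] v=[-1.5745]
Step 12: x=[2.6533] v=[-1.4571]
Step 13: x=[2.3293] v=[-1.2961]
Step 14: x=[2.0552] v=[-1.0964]
Step 15: x=[1.8392] v=[-0.8639]
Step 16: x=[1.6878] v=[-0.6056]
Step 17: x=[1.6055] v=[-0.3292]
Step 18: x=[1.5948] v=[-0.0429]
Step 19: x=[1.6560] v=[0.2447]
First v>=0 after going negative at step 19, time=4.7500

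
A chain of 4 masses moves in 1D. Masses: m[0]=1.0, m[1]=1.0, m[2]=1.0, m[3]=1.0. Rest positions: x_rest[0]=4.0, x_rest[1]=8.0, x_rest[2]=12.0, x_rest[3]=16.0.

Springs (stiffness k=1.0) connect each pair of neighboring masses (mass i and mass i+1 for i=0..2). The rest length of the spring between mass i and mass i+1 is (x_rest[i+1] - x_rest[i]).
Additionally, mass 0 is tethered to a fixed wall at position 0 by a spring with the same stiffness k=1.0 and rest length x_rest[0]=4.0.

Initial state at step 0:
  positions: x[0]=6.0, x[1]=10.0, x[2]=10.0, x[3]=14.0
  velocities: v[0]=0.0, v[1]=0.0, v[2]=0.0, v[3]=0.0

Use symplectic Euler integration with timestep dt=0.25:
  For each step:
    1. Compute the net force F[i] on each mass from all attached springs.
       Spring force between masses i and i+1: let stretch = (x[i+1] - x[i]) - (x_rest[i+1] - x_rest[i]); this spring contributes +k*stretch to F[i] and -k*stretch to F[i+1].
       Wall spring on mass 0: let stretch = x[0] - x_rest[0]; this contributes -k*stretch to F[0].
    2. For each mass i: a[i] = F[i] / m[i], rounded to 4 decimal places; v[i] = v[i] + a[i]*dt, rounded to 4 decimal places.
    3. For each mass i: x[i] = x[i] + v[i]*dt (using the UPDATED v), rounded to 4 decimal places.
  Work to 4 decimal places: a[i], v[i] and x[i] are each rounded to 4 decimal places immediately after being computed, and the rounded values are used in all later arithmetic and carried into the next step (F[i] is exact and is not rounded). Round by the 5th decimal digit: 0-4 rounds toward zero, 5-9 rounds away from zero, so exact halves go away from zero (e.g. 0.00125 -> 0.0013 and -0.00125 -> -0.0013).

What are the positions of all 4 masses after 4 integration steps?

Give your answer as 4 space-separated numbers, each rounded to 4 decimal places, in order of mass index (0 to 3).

Answer: 4.7664 8.0330 11.8599 14.2079

Derivation:
Step 0: x=[6.0000 10.0000 10.0000 14.0000] v=[0.0000 0.0000 0.0000 0.0000]
Step 1: x=[5.8750 9.7500 10.2500 14.0000] v=[-0.5000 -1.0000 1.0000 0.0000]
Step 2: x=[5.6250 9.2891 10.7031 14.0156] v=[-1.0000 -1.8438 1.8125 0.0625]
Step 3: x=[5.2525 8.6875 11.2749 14.0742] v=[-1.4902 -2.4063 2.2871 0.2344]
Step 4: x=[4.7664 8.0330 11.8599 14.2079] v=[-1.9446 -2.6182 2.3401 0.5346]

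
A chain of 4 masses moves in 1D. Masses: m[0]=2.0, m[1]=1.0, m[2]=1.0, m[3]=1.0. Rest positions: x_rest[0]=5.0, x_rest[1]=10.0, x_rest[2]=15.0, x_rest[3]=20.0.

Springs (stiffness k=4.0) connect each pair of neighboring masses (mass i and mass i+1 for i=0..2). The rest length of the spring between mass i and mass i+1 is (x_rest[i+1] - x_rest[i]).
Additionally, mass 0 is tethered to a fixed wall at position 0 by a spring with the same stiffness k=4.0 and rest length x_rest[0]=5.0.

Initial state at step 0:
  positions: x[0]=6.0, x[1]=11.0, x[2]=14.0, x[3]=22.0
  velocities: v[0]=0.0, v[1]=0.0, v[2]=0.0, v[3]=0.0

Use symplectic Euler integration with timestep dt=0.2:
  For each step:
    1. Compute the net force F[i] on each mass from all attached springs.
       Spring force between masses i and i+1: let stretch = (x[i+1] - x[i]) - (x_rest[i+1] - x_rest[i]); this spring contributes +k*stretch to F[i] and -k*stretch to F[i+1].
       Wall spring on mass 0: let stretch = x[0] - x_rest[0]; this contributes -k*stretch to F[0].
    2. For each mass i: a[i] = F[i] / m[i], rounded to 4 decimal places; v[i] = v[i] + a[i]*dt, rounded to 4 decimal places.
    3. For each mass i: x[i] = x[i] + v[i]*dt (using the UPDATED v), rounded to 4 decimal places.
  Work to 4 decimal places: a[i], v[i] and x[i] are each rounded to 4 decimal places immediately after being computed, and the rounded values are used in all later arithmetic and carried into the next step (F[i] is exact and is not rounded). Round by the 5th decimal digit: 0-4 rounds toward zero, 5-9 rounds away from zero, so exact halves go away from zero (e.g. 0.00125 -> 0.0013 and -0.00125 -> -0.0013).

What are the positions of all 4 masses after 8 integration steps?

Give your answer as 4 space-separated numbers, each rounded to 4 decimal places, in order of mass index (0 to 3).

Step 0: x=[6.0000 11.0000 14.0000 22.0000] v=[0.0000 0.0000 0.0000 0.0000]
Step 1: x=[5.9200 10.6800 14.8000 21.5200] v=[-0.4000 -1.6000 4.0000 -2.4000]
Step 2: x=[5.7472 10.2576 16.0160 20.7648] v=[-0.8640 -2.1120 6.0800 -3.7760]
Step 3: x=[5.4755 10.0349 17.0705 20.0498] v=[-1.3587 -1.1136 5.2723 -3.5750]
Step 4: x=[5.1305 10.2084 17.4760 19.6581] v=[-1.7251 0.8674 2.0273 -1.9584]
Step 5: x=[4.7813 10.7322 17.0678 19.7173] v=[-1.7461 2.6192 -2.0411 0.2959]
Step 6: x=[4.5256 11.3176 16.0698 20.1526] v=[-1.2783 2.9270 -4.9900 2.1763]
Step 7: x=[4.4513 11.5766 14.9647 20.7346] v=[-0.3717 1.2952 -5.5255 2.9101]
Step 8: x=[4.5909 11.2377 14.2407 21.1934] v=[0.6979 -1.6946 -3.6201 2.2942]

Answer: 4.5909 11.2377 14.2407 21.1934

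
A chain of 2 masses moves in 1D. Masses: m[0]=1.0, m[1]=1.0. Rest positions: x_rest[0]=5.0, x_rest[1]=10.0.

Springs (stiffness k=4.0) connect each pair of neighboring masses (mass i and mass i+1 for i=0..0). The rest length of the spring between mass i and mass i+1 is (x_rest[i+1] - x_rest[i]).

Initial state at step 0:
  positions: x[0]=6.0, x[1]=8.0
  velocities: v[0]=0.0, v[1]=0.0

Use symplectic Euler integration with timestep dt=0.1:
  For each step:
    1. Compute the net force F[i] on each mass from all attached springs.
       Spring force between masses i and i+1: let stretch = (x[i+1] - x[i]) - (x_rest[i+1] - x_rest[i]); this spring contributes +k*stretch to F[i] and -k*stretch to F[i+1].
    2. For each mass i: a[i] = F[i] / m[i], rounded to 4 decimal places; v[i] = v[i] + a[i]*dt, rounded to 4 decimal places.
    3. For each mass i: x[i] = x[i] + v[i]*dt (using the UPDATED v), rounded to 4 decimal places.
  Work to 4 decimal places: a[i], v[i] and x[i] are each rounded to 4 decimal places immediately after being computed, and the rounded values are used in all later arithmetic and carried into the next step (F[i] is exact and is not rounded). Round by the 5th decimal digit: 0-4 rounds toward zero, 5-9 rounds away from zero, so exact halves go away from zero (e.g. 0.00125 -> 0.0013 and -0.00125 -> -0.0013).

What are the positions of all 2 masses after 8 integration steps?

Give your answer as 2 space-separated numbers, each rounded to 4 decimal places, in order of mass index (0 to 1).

Answer: 3.3703 10.6298

Derivation:
Step 0: x=[6.0000 8.0000] v=[0.0000 0.0000]
Step 1: x=[5.8800 8.1200] v=[-1.2000 1.2000]
Step 2: x=[5.6496 8.3504] v=[-2.3040 2.3040]
Step 3: x=[5.3272 8.6728] v=[-3.2237 3.2237]
Step 4: x=[4.9387 9.0614] v=[-3.8855 3.8855]
Step 5: x=[4.5151 9.4850] v=[-4.2364 4.2364]
Step 6: x=[4.0903 9.9098] v=[-4.2484 4.2484]
Step 7: x=[3.6982 10.3019] v=[-3.9206 3.9206]
Step 8: x=[3.3703 10.6298] v=[-3.2791 3.2791]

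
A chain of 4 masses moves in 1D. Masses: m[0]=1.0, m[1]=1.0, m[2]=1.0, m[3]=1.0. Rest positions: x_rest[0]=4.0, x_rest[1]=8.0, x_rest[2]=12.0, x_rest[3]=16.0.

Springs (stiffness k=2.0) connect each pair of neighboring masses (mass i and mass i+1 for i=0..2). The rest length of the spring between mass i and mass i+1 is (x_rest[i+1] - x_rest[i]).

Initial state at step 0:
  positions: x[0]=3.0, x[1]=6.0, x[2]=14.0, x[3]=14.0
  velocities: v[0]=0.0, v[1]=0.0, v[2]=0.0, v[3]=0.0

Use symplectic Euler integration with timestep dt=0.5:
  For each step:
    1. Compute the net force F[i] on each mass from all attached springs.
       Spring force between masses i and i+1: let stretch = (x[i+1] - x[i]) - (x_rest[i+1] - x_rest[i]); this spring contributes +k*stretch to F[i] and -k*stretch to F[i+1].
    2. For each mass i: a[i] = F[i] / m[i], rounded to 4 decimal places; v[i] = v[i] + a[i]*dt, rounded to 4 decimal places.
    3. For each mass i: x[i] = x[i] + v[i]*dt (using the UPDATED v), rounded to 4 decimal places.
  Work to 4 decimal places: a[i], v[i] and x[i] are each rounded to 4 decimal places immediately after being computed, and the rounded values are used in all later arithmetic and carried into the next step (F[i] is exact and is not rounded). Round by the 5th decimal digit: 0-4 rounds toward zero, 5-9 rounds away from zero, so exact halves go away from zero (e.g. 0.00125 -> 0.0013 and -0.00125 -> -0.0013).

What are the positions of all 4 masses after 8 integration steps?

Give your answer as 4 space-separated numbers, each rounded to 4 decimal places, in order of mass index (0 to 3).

Answer: 4.9376 4.2813 12.7188 15.0626

Derivation:
Step 0: x=[3.0000 6.0000 14.0000 14.0000] v=[0.0000 0.0000 0.0000 0.0000]
Step 1: x=[2.5000 8.5000 10.0000 16.0000] v=[-1.0000 5.0000 -8.0000 4.0000]
Step 2: x=[3.0000 8.7500 8.2500 17.0000] v=[1.0000 0.5000 -3.5000 2.0000]
Step 3: x=[4.3750 5.8750 11.1250 15.6250] v=[2.7500 -5.7500 5.7500 -2.7500]
Step 4: x=[4.5000 4.8750 13.6250 14.0000] v=[0.2500 -2.0000 5.0000 -3.2500]
Step 5: x=[2.8125 8.0625 11.9375 14.1875] v=[-3.3750 6.3750 -3.3750 0.3750]
Step 6: x=[1.7500 10.5625 9.4375 15.2500] v=[-2.1250 5.0000 -5.0000 2.1250]
Step 7: x=[3.0938 8.0938 10.4063 15.4063] v=[2.6875 -4.9375 1.9375 0.3125]
Step 8: x=[4.9376 4.2813 12.7188 15.0626] v=[3.6875 -7.6250 4.6250 -0.6875]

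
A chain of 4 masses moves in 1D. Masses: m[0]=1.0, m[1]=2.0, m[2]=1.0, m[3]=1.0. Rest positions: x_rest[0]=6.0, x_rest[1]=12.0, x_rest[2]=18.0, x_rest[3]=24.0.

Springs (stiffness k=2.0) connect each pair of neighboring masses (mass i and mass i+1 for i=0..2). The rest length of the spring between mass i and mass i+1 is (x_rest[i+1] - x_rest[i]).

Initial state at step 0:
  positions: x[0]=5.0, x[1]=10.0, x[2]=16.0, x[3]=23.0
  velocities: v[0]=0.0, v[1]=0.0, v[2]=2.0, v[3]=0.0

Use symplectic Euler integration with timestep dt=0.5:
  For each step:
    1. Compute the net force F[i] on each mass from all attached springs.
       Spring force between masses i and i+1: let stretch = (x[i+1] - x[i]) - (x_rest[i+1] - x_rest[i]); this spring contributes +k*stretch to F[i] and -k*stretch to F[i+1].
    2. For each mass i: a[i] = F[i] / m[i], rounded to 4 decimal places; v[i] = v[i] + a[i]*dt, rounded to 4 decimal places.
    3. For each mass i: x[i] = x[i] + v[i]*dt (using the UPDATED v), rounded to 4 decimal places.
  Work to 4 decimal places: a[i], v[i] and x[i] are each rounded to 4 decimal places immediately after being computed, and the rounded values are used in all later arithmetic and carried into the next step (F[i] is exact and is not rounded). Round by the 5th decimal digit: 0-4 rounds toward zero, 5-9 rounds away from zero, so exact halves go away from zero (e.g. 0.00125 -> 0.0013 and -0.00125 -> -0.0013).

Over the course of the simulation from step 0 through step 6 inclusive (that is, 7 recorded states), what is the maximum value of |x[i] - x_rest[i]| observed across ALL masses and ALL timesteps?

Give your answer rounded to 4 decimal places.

Step 0: x=[5.0000 10.0000 16.0000 23.0000] v=[0.0000 0.0000 2.0000 0.0000]
Step 1: x=[4.5000 10.2500 17.5000 22.5000] v=[-1.0000 0.5000 3.0000 -1.0000]
Step 2: x=[3.8750 10.8750 17.8750 22.5000] v=[-1.2500 1.2500 0.7500 0.0000]
Step 3: x=[3.7500 11.5000 17.0625 23.1875] v=[-0.2500 1.2500 -1.6250 1.3750]
Step 4: x=[4.5000 11.5782 16.5313 23.8125] v=[1.5000 0.1563 -1.0625 1.2500]
Step 5: x=[5.7891 11.1251 17.1641 23.7969] v=[2.5782 -0.9063 1.2656 -0.0312]
Step 6: x=[6.7462 10.8477 18.0938 23.4649] v=[1.9142 -0.5548 1.8594 -0.6640]
Max displacement = 2.2500

Answer: 2.2500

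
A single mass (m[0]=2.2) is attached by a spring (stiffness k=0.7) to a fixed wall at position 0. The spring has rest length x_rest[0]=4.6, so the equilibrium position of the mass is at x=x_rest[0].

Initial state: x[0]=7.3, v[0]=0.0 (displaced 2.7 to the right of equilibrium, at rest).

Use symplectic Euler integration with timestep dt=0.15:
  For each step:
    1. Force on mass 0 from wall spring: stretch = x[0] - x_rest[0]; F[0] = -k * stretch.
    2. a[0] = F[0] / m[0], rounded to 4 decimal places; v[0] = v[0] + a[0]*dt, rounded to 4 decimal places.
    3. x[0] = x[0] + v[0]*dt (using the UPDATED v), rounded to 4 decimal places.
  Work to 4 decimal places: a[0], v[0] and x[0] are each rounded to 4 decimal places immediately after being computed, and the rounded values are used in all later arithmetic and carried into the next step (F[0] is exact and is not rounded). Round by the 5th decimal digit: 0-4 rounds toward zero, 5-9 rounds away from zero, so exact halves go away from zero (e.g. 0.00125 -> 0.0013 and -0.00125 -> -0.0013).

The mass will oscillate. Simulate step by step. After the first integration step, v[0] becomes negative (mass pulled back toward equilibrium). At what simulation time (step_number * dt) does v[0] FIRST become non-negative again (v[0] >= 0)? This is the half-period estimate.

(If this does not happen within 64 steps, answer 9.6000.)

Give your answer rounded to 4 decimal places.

Step 0: x=[7.3000] v=[0.0000]
Step 1: x=[7.2807] v=[-0.1289]
Step 2: x=[7.2422] v=[-0.2569]
Step 3: x=[7.1848] v=[-0.3830]
Step 4: x=[7.1088] v=[-0.5064]
Step 5: x=[7.0149] v=[-0.6261]
Step 6: x=[6.9037] v=[-0.7414]
Step 7: x=[6.7760] v=[-0.8514]
Step 8: x=[6.6327] v=[-0.9553]
Step 9: x=[6.4749] v=[-1.0523]
Step 10: x=[6.3036] v=[-1.1418]
Step 11: x=[6.1201] v=[-1.2231]
Step 12: x=[5.9257] v=[-1.2957]
Step 13: x=[5.7219] v=[-1.3590]
Step 14: x=[5.5100] v=[-1.4126]
Step 15: x=[5.2916] v=[-1.4560]
Step 16: x=[5.0683] v=[-1.4890]
Step 17: x=[4.8416] v=[-1.5114]
Step 18: x=[4.6132] v=[-1.5229]
Step 19: x=[4.3847] v=[-1.5235]
Step 20: x=[4.1577] v=[-1.5132]
Step 21: x=[3.9339] v=[-1.4921]
Step 22: x=[3.7149] v=[-1.4603]
Step 23: x=[3.5022] v=[-1.4181]
Step 24: x=[3.2973] v=[-1.3657]
Step 25: x=[3.1018] v=[-1.3035]
Step 26: x=[2.9170] v=[-1.2320]
Step 27: x=[2.7442] v=[-1.1517]
Step 28: x=[2.5847] v=[-1.0631]
Step 29: x=[2.4397] v=[-0.9669]
Step 30: x=[2.3101] v=[-0.8638]
Step 31: x=[2.1969] v=[-0.7545]
Step 32: x=[2.1009] v=[-0.6398]
Step 33: x=[2.0228] v=[-0.5205]
Step 34: x=[1.9632] v=[-0.3975]
Step 35: x=[1.9224] v=[-0.2717]
Step 36: x=[1.9008] v=[-0.1439]
Step 37: x=[1.8985] v=[-0.0151]
Step 38: x=[1.9156] v=[0.1138]
First v>=0 after going negative at step 38, time=5.7000

Answer: 5.7000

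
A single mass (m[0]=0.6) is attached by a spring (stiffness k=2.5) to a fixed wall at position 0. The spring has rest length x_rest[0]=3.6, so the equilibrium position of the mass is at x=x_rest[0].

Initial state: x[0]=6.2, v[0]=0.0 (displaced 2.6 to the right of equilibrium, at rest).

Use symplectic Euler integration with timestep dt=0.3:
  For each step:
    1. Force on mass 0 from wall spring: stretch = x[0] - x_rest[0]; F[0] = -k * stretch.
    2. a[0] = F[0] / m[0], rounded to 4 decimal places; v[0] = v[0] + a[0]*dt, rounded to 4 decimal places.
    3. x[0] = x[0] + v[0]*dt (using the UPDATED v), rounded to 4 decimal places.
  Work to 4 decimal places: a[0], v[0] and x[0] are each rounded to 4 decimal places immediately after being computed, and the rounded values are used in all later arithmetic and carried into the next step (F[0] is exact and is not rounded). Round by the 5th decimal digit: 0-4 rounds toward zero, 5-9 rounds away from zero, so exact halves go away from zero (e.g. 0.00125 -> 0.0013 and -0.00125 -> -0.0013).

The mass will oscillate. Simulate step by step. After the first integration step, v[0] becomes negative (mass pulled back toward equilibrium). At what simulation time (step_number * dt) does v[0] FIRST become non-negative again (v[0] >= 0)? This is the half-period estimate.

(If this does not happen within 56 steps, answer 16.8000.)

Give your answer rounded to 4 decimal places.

Answer: 1.8000

Derivation:
Step 0: x=[6.2000] v=[0.0000]
Step 1: x=[5.2250] v=[-3.2500]
Step 2: x=[3.6406] v=[-5.2812]
Step 3: x=[2.0410] v=[-5.3320]
Step 4: x=[1.0260] v=[-3.3833]
Step 5: x=[0.9763] v=[-0.1658]
Step 6: x=[1.9104] v=[3.1138]
First v>=0 after going negative at step 6, time=1.8000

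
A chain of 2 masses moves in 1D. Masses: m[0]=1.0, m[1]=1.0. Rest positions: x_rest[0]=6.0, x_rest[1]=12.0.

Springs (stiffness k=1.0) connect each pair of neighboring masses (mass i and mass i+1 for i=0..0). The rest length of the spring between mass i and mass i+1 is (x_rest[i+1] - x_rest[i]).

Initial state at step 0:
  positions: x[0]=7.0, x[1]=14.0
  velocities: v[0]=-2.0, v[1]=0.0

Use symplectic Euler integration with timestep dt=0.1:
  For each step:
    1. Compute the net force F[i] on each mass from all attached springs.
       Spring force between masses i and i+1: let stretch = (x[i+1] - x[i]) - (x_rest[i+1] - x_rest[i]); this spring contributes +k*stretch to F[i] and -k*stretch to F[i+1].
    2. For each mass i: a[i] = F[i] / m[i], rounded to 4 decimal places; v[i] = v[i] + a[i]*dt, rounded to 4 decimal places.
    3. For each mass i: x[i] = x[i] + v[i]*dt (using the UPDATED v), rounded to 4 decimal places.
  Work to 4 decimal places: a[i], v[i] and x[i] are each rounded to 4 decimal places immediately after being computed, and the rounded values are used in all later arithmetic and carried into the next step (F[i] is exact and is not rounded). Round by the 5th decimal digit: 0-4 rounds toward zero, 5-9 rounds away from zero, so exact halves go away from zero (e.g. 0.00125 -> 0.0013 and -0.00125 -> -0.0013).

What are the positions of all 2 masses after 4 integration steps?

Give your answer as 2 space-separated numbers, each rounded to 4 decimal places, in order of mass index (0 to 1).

Answer: 6.3168 13.8832

Derivation:
Step 0: x=[7.0000 14.0000] v=[-2.0000 0.0000]
Step 1: x=[6.8100 13.9900] v=[-1.9000 -0.1000]
Step 2: x=[6.6318 13.9682] v=[-1.7820 -0.2180]
Step 3: x=[6.4670 13.9330] v=[-1.6484 -0.3516]
Step 4: x=[6.3168 13.8832] v=[-1.5018 -0.4982]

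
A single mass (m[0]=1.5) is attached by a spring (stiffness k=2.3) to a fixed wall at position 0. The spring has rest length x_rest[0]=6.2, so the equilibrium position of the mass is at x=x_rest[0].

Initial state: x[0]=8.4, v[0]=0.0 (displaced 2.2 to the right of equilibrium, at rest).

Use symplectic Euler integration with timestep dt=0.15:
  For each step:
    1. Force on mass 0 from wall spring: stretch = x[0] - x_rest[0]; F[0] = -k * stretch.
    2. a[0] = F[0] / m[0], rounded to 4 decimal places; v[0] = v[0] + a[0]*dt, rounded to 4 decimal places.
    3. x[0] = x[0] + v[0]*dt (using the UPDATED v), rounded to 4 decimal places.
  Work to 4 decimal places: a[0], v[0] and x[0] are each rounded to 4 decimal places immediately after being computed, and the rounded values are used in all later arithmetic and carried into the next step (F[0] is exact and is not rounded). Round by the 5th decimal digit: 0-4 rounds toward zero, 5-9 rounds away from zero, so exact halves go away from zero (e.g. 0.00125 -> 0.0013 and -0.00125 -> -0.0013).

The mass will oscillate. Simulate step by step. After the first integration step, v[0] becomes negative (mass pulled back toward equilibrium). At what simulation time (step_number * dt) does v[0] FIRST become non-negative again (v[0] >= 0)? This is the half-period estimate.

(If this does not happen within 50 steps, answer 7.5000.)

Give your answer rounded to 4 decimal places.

Answer: 2.5500

Derivation:
Step 0: x=[8.4000] v=[0.0000]
Step 1: x=[8.3241] v=[-0.5060]
Step 2: x=[8.1749] v=[-0.9946]
Step 3: x=[7.9576] v=[-1.4488]
Step 4: x=[7.6796] v=[-1.8531]
Step 5: x=[7.3506] v=[-2.1934]
Step 6: x=[6.9819] v=[-2.4580]
Step 7: x=[6.5862] v=[-2.6378]
Step 8: x=[6.1772] v=[-2.7266]
Step 9: x=[5.7690] v=[-2.7214]
Step 10: x=[5.3757] v=[-2.6223]
Step 11: x=[5.0108] v=[-2.4327]
Step 12: x=[4.6869] v=[-2.1592]
Step 13: x=[4.4152] v=[-1.8112]
Step 14: x=[4.2051] v=[-1.4007]
Step 15: x=[4.0638] v=[-0.9419]
Step 16: x=[3.9962] v=[-0.4506]
Step 17: x=[4.0046] v=[0.0563]
First v>=0 after going negative at step 17, time=2.5500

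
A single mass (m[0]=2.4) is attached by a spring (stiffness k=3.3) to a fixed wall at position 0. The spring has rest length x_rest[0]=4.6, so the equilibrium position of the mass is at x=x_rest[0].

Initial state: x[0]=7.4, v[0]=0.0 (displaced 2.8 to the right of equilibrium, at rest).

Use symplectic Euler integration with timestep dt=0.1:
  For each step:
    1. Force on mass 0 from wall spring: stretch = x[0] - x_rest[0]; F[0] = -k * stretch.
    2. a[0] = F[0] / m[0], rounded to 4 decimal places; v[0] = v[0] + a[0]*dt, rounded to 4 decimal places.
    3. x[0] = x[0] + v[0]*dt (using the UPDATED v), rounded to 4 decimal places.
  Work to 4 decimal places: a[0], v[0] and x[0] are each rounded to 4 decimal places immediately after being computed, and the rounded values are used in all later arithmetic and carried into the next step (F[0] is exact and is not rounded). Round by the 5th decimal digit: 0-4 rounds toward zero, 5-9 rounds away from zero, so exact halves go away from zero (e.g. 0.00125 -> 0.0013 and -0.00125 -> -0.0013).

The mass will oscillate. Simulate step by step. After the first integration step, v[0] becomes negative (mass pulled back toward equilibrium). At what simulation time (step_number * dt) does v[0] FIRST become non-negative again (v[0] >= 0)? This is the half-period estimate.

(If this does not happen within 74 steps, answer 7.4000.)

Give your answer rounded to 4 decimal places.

Answer: 2.7000

Derivation:
Step 0: x=[7.4000] v=[0.0000]
Step 1: x=[7.3615] v=[-0.3850]
Step 2: x=[7.2850] v=[-0.7647]
Step 3: x=[7.1716] v=[-1.1339]
Step 4: x=[7.0229] v=[-1.4875]
Step 5: x=[6.8408] v=[-1.8207]
Step 6: x=[6.6279] v=[-2.1288]
Step 7: x=[6.3871] v=[-2.4076]
Step 8: x=[6.1218] v=[-2.6533]
Step 9: x=[5.8355] v=[-2.8626]
Step 10: x=[5.5323] v=[-3.0325]
Step 11: x=[5.2162] v=[-3.1607]
Step 12: x=[4.8917] v=[-3.2454]
Step 13: x=[4.5632] v=[-3.2855]
Step 14: x=[4.2352] v=[-3.2804]
Step 15: x=[3.9122] v=[-3.2302]
Step 16: x=[3.5986] v=[-3.1356]
Step 17: x=[3.2988] v=[-2.9979]
Step 18: x=[3.0169] v=[-2.8190]
Step 19: x=[2.7568] v=[-2.6013]
Step 20: x=[2.5220] v=[-2.3479]
Step 21: x=[2.3158] v=[-2.0622]
Step 22: x=[2.1410] v=[-1.7481]
Step 23: x=[2.0000] v=[-1.4100]
Step 24: x=[1.8948] v=[-1.0525]
Step 25: x=[1.8268] v=[-0.6805]
Step 26: x=[1.7969] v=[-0.2992]
Step 27: x=[1.8055] v=[0.0862]
First v>=0 after going negative at step 27, time=2.7000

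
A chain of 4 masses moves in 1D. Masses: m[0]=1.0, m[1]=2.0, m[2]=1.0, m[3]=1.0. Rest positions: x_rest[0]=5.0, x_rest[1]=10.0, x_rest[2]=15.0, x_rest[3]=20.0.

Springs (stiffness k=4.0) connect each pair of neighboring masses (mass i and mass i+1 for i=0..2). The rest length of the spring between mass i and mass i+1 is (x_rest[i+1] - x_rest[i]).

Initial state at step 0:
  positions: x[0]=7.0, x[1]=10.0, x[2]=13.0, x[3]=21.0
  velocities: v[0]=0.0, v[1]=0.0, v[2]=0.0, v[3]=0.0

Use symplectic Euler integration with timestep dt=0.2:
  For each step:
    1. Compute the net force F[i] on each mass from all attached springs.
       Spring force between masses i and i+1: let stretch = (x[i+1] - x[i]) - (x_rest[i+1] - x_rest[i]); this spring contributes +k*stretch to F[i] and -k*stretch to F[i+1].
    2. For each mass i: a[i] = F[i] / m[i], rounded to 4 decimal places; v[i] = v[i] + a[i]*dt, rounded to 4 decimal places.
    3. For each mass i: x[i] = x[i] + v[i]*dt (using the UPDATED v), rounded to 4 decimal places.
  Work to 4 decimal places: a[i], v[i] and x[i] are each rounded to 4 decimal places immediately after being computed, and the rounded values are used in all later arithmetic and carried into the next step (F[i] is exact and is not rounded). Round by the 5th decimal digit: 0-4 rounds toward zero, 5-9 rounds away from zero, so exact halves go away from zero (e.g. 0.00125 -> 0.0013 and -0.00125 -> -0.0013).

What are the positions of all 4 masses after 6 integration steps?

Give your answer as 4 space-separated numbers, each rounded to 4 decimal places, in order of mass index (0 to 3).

Step 0: x=[7.0000 10.0000 13.0000 21.0000] v=[0.0000 0.0000 0.0000 0.0000]
Step 1: x=[6.6800 10.0000 13.8000 20.5200] v=[-1.6000 0.0000 4.0000 -2.4000]
Step 2: x=[6.0912 10.0384 15.0672 19.7648] v=[-2.9440 0.1920 6.3360 -3.7760]
Step 3: x=[5.3340 10.1633 16.2814 19.0580] v=[-3.7862 0.6246 6.0710 -3.5341]
Step 4: x=[4.5494 10.3913 16.9610 18.7069] v=[-3.9228 1.1401 3.3978 -1.7554]
Step 5: x=[3.8995 10.6775 16.8688 18.8765] v=[-3.2493 1.4312 -0.4612 0.8479]
Step 6: x=[3.5341 10.9168 16.1072 19.5248] v=[-1.8269 1.1965 -3.8081 3.2417]

Answer: 3.5341 10.9168 16.1072 19.5248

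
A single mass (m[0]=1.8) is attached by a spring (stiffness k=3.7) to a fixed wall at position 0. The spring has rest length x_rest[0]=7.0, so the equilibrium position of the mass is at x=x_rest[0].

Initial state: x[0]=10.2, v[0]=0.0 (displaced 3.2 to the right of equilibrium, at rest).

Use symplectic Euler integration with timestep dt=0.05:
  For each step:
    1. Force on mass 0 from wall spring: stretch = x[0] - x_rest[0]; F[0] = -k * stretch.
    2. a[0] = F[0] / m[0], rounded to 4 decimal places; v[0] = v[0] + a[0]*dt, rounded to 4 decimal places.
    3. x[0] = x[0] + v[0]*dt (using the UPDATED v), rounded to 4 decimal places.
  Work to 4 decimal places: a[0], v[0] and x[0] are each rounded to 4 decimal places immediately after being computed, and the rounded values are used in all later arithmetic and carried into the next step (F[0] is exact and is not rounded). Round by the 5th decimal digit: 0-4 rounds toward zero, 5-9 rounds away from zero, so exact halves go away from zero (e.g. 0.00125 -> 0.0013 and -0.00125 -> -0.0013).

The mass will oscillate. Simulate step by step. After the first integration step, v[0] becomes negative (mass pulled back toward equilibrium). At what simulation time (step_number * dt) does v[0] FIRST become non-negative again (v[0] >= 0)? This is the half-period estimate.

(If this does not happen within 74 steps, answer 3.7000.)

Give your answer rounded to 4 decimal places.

Answer: 2.2000

Derivation:
Step 0: x=[10.2000] v=[0.0000]
Step 1: x=[10.1836] v=[-0.3289]
Step 2: x=[10.1508] v=[-0.6561]
Step 3: x=[10.1018] v=[-0.9799]
Step 4: x=[10.0369] v=[-1.2987]
Step 5: x=[9.9564] v=[-1.6108]
Step 6: x=[9.8607] v=[-1.9147]
Step 7: x=[9.7503] v=[-2.2087]
Step 8: x=[9.6257] v=[-2.4914]
Step 9: x=[9.4876] v=[-2.7613]
Step 10: x=[9.3368] v=[-3.0170]
Step 11: x=[9.1739] v=[-3.2572]
Step 12: x=[8.9999] v=[-3.4806]
Step 13: x=[8.8156] v=[-3.6861]
Step 14: x=[8.6220] v=[-3.8727]
Step 15: x=[8.4200] v=[-4.0394]
Step 16: x=[8.2107] v=[-4.1853]
Step 17: x=[7.9952] v=[-4.3097]
Step 18: x=[7.7746] v=[-4.4120]
Step 19: x=[7.5500] v=[-4.4916]
Step 20: x=[7.3226] v=[-4.5481]
Step 21: x=[7.0935] v=[-4.5813]
Step 22: x=[6.8640] v=[-4.5909]
Step 23: x=[6.6352] v=[-4.5769]
Step 24: x=[6.4082] v=[-4.5394]
Step 25: x=[6.1843] v=[-4.4786]
Step 26: x=[5.9646] v=[-4.3948]
Step 27: x=[5.7502] v=[-4.2884]
Step 28: x=[5.5422] v=[-4.1600]
Step 29: x=[5.3417] v=[-4.0102]
Step 30: x=[5.1497] v=[-3.8398]
Step 31: x=[4.9672] v=[-3.6496]
Step 32: x=[4.7952] v=[-3.4407]
Step 33: x=[4.6345] v=[-3.2141]
Step 34: x=[4.4860] v=[-2.9710]
Step 35: x=[4.3504] v=[-2.7126]
Step 36: x=[4.2284] v=[-2.4403]
Step 37: x=[4.1206] v=[-2.1554]
Step 38: x=[4.0276] v=[-1.8595]
Step 39: x=[3.9499] v=[-1.5540]
Step 40: x=[3.8879] v=[-1.2405]
Step 41: x=[3.8419] v=[-0.9206]
Step 42: x=[3.8121] v=[-0.5960]
Step 43: x=[3.7987] v=[-0.2684]
Step 44: x=[3.8017] v=[0.0606]
First v>=0 after going negative at step 44, time=2.2000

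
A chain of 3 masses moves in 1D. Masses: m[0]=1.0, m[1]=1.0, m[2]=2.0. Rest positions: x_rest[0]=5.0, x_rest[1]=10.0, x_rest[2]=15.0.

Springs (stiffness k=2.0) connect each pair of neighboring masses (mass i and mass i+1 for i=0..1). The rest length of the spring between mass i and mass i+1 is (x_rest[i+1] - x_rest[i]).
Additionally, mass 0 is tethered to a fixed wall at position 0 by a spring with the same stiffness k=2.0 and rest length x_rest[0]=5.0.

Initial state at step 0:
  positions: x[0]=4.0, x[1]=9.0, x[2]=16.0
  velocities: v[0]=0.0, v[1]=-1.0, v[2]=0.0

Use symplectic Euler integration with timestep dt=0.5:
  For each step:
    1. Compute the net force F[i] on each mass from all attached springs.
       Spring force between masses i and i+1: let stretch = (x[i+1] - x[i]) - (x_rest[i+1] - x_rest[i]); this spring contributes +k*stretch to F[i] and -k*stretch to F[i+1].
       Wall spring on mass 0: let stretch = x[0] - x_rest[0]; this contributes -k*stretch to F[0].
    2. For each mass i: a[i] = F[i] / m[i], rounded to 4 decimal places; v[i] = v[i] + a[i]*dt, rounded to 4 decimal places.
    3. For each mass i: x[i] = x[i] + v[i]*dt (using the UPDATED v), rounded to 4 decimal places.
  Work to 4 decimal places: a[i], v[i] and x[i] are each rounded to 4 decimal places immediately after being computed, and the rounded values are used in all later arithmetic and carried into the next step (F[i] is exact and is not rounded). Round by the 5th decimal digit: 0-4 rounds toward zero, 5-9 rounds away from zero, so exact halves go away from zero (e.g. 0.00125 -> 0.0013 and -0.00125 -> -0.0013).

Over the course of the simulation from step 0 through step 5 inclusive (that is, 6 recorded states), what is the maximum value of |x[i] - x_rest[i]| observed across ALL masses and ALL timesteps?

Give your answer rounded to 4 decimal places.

Step 0: x=[4.0000 9.0000 16.0000] v=[0.0000 -1.0000 0.0000]
Step 1: x=[4.5000 9.5000 15.5000] v=[1.0000 1.0000 -1.0000]
Step 2: x=[5.2500 10.5000 14.7500] v=[1.5000 2.0000 -1.5000]
Step 3: x=[6.0000 11.0000 14.1875] v=[1.5000 1.0000 -1.1250]
Step 4: x=[6.2500 10.5938 14.0781] v=[0.5000 -0.8125 -0.2188]
Step 5: x=[5.5469 9.7578 14.3477] v=[-1.4062 -1.6720 0.5391]
Max displacement = 1.2500

Answer: 1.2500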